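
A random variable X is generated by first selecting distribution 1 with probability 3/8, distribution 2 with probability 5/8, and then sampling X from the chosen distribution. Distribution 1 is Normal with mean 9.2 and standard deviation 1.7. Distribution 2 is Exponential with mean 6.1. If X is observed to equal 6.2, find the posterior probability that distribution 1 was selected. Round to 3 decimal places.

0.333

Likelihoods f(6.2 | ·): 1: 0.0494566; 2: 0.0593275.
Posterior ∝ prior × likelihood. Numerator for 1: 0.375·0.0494566 = 0.0185462.
Normalizing constant: 0.375·0.0494566 + 0.625·0.0593275 = 0.0556259.
P(1 | observation) = 0.0185462 / 0.0556259 = 0.33341.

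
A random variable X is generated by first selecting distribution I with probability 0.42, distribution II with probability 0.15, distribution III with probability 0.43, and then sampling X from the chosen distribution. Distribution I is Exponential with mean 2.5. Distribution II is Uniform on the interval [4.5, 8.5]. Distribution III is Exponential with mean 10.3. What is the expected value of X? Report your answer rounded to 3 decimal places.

6.454

Component means — I: 2.5; II: 6.5; III: 10.3.
E[X] = 0.42·2.5 + 0.15·6.5 + 0.43·10.3 = 6.454.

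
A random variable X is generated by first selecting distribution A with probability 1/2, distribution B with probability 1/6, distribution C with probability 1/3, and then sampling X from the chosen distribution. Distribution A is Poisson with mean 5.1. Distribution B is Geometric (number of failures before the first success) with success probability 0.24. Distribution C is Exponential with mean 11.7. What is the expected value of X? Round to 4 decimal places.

Component means — A: 5.1; B: 3.16667; C: 11.7.
E[X] = 0.5·5.1 + 0.166667·3.16667 + 0.333333·11.7 = 6.97778.

6.9778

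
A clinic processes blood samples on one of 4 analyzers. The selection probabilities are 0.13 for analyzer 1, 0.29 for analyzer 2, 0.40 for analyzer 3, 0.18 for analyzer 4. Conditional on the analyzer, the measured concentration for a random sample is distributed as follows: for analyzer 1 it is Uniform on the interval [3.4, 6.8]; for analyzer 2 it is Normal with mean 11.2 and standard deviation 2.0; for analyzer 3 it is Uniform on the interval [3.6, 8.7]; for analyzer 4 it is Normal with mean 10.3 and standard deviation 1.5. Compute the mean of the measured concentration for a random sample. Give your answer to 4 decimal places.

Component means — 1: 5.1; 2: 11.2; 3: 6.15; 4: 10.3.
E[X] = 0.13·5.1 + 0.29·11.2 + 0.4·6.15 + 0.18·10.3 = 8.225.

8.2250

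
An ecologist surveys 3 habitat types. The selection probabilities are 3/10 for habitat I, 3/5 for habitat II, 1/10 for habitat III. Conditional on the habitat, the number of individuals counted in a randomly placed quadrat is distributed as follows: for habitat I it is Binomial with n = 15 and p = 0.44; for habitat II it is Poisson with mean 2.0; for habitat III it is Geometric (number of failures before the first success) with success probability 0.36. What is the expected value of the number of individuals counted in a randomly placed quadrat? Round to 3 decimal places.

Component means — I: 6.6; II: 2; III: 1.77778.
E[X] = 0.3·6.6 + 0.6·2 + 0.1·1.77778 = 3.35778.

3.358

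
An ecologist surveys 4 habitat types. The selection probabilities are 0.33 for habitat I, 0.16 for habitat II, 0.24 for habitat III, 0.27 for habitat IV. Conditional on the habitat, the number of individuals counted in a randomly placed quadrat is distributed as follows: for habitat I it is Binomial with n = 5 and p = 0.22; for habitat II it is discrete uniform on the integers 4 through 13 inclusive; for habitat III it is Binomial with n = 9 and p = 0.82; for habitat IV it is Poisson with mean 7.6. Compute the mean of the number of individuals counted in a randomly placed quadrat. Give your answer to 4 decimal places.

5.5462

Component means — I: 1.1; II: 8.5; III: 7.38; IV: 7.6.
E[X] = 0.33·1.1 + 0.16·8.5 + 0.24·7.38 + 0.27·7.6 = 5.5462.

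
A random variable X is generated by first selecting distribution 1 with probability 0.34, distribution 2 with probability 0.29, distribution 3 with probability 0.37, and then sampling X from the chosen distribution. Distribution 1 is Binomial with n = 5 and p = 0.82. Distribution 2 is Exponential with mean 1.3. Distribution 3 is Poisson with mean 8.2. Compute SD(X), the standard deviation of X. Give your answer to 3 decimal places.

Per component, 1: μ=4.1, E[X²]=17.548; 2: μ=1.3, E[X²]=3.38; 3: μ=8.2, E[X²]=75.44.
E[X] = 0.34·4.1 + 0.29·1.3 + 0.37·8.2 = 4.805.
E[X²] = 0.34·17.548 + 0.29·3.38 + 0.37·75.44 = 34.8593.
Var(X) = E[X²] − (E[X])² = 34.8593 − 23.088 = 11.7713.
SD(X) = √11.7713 = 3.43093.

3.431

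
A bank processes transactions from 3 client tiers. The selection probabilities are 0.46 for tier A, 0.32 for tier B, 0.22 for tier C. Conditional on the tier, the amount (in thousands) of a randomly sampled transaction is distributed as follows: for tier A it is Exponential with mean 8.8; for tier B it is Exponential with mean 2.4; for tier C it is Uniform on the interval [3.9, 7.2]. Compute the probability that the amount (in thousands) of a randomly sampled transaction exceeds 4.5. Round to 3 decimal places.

Conditional on each tier, P(X > 4.5): A: 0.599677; B: 0.153355; C: 0.818182.
By total probability, P(X > 4.5) = 0.46·0.599677 + 0.32·0.153355 + 0.22·0.818182 = 0.504925.

0.505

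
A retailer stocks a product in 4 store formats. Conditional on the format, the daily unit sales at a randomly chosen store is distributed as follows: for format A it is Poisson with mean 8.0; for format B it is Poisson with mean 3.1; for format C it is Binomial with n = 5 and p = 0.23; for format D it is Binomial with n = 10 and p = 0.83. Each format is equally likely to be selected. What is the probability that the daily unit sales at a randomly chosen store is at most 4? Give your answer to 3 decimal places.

Conditional on each format, P(X ≤ 4): A: 0.0996324; B: 0.798189; C: 0.999356; D: 0.00270979.
By total probability, P(X ≤ 4) = 0.25·0.0996324 + 0.25·0.798189 + 0.25·0.999356 + 0.25·0.00270979 = 0.474972.

0.475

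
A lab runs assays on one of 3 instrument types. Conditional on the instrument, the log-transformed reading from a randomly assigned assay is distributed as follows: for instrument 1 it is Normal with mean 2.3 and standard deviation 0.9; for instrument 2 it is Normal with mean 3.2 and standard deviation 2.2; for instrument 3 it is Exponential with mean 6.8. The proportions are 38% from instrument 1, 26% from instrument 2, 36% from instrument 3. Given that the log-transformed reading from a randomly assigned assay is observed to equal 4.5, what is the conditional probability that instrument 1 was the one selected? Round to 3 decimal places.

Likelihoods f(4.5 | ·): 1: 0.0223432; 2: 0.152288; 3: 0.0758735.
Posterior ∝ prior × likelihood. Numerator for 1: 0.38·0.0223432 = 0.00849042.
Normalizing constant: 0.38·0.0223432 + 0.26·0.152288 + 0.36·0.0758735 = 0.0753997.
P(1 | observation) = 0.00849042 / 0.0753997 = 0.112605.

0.113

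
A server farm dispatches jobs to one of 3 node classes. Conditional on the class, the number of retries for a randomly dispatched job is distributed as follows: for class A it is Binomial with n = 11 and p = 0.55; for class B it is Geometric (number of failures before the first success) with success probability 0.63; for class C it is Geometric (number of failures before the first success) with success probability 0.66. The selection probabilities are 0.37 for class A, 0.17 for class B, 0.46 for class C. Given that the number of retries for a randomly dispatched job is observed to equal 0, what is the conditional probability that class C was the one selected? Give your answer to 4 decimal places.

0.7391

Likelihoods P(X=0 | ·): A: 0.000153228; B: 0.63; C: 0.66.
Posterior ∝ prior × likelihood. Numerator for C: 0.46·0.66 = 0.3036.
Normalizing constant: 0.37·0.000153228 + 0.17·0.63 + 0.46·0.66 = 0.410757.
P(C | observation) = 0.3036 / 0.410757 = 0.739124.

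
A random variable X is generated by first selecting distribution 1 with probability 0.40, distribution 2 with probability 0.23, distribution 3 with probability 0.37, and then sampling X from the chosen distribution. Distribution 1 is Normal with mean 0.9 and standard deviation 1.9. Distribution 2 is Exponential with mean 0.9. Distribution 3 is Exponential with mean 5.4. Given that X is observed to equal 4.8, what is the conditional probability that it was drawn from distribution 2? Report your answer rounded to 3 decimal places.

0.031

Likelihoods f(4.8 | ·): 1: 0.0255418; 2: 0.00536439; 3: 0.0761319.
Posterior ∝ prior × likelihood. Numerator for 2: 0.23·0.00536439 = 0.00123381.
Normalizing constant: 0.4·0.0255418 + 0.23·0.00536439 + 0.37·0.0761319 = 0.0396193.
P(2 | observation) = 0.00123381 / 0.0396193 = 0.0311416.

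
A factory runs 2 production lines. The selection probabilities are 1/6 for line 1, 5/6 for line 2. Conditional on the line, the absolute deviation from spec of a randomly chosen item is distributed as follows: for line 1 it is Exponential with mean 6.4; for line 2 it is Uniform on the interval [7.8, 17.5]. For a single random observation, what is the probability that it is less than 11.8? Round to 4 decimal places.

Conditional on each line, P(X < 11.8): 1: 0.841777; 2: 0.412371.
By total probability, P(X < 11.8) = 0.166667·0.841777 + 0.833333·0.412371 = 0.483939.

0.4839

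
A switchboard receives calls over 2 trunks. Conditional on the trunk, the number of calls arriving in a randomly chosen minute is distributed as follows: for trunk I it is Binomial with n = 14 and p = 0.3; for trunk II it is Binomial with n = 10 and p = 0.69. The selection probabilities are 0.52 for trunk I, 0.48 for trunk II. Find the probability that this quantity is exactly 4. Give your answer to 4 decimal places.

Conditional on each trunk, P(X = 4): I: 0.229034; II: 0.042246.
By total probability, P(X = 4) = 0.52·0.229034 + 0.48·0.042246 = 0.139376.

0.1394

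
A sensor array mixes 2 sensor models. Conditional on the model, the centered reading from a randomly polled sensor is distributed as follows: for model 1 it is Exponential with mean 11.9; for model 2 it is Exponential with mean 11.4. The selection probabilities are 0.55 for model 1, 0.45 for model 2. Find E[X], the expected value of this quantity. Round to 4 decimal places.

11.6750

Component means — 1: 11.9; 2: 11.4.
E[X] = 0.55·11.9 + 0.45·11.4 = 11.675.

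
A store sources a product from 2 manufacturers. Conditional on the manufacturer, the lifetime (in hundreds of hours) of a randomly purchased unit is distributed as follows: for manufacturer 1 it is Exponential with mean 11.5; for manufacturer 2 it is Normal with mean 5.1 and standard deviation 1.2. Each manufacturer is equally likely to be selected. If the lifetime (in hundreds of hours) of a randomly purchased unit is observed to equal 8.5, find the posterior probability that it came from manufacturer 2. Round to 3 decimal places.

0.126

Likelihoods f(8.5 | ·): 1: 0.0415243; 2: 0.00600508.
Posterior ∝ prior × likelihood. Numerator for 2: 0.5·0.00600508 = 0.00300254.
Normalizing constant: 0.5·0.0415243 + 0.5·0.00600508 = 0.0237647.
P(2 | observation) = 0.00300254 / 0.0237647 = 0.126345.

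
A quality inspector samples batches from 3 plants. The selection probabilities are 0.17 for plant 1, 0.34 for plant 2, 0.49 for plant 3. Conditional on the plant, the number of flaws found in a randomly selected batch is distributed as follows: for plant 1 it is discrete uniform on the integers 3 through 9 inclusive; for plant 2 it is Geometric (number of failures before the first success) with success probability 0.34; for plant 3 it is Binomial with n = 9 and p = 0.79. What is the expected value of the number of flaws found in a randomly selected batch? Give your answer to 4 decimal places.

Component means — 1: 6; 2: 1.94118; 3: 7.11.
E[X] = 0.17·6 + 0.34·1.94118 + 0.49·7.11 = 5.1639.

5.1639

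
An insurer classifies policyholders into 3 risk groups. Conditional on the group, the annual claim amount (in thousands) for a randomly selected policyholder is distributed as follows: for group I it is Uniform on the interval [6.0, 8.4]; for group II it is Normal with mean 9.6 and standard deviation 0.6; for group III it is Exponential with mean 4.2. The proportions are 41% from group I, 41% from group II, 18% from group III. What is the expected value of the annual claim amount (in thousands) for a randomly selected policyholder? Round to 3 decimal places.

7.644

Component means — I: 7.2; II: 9.6; III: 4.2.
E[X] = 0.41·7.2 + 0.41·9.6 + 0.18·4.2 = 7.644.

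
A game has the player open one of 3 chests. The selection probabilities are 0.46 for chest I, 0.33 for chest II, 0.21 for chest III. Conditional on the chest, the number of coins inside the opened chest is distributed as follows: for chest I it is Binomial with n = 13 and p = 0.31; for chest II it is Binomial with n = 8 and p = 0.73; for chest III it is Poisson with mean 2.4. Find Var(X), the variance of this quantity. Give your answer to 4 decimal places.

3.8775

Per component, I: μ=4.03, E[X²]=19.0216; II: μ=5.84, E[X²]=35.6824; III: μ=2.4, E[X²]=8.16.
E[X] = 0.46·4.03 + 0.33·5.84 + 0.21·2.4 = 4.285.
E[X²] = 0.46·19.0216 + 0.33·35.6824 + 0.21·8.16 = 22.2387.
Var(X) = E[X²] − (E[X])² = 22.2387 − 18.3612 = 3.8775.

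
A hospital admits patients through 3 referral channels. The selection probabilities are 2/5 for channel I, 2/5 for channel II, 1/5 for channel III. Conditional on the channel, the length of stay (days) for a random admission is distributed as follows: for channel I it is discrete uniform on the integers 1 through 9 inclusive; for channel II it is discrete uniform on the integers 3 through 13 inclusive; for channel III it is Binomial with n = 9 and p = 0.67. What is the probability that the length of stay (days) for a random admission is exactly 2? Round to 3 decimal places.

Conditional on each channel, P(X = 2): I: 0.111111; II: 0; III: 0.00688731.
By total probability, P(X = 2) = 0.4·0.111111 + 0.4·0 + 0.2·0.00688731 = 0.0458219.

0.046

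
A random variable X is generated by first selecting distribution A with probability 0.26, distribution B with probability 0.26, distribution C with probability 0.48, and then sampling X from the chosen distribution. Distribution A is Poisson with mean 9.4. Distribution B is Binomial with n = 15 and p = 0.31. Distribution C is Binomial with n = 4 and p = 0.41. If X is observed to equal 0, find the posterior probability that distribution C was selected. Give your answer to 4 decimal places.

Likelihoods P(X=0 | ·): A: 8.27241e-05; B: 0.00382592; C: 0.121174.
Posterior ∝ prior × likelihood. Numerator for C: 0.48·0.121174 = 0.0581633.
Normalizing constant: 0.26·8.27241e-05 + 0.26·0.00382592 + 0.48·0.121174 = 0.0591796.
P(C | observation) = 0.0581633 / 0.0591796 = 0.982828.

0.9828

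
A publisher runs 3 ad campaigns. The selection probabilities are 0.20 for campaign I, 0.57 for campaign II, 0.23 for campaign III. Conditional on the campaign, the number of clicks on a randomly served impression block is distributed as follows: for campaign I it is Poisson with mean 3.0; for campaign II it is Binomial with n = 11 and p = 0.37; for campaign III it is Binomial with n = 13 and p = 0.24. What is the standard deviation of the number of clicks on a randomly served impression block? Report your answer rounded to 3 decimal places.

Per component, I: μ=3, E[X²]=12; II: μ=4.07, E[X²]=19.129; III: μ=3.12, E[X²]=12.1056.
E[X] = 0.2·3 + 0.57·4.07 + 0.23·3.12 = 3.6375.
E[X²] = 0.2·12 + 0.57·19.129 + 0.23·12.1056 = 16.0878.
Var(X) = E[X²] − (E[X])² = 16.0878 − 13.2314 = 2.85641.
SD(X) = √2.85641 = 1.69009.

1.690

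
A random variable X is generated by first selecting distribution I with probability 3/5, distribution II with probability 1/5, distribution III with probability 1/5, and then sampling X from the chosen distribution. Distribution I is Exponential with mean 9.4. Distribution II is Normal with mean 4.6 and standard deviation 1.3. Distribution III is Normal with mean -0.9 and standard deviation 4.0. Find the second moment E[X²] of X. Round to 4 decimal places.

For each component E[X²] = Var + (mean)², giving I: 176.72; II: 22.85; III: 16.81.
Overall E[X²] = 0.6·176.72 + 0.2·22.85 + 0.2·16.81 = 113.964.

113.9640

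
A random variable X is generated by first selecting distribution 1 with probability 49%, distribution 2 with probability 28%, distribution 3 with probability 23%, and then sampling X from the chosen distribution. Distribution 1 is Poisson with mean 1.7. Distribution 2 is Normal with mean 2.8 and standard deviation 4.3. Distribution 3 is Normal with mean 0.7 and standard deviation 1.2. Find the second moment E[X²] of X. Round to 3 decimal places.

For each component E[X²] = Var + (mean)², giving 1: 4.59; 2: 26.33; 3: 1.93.
Overall E[X²] = 0.49·4.59 + 0.28·26.33 + 0.23·1.93 = 10.0654.

10.065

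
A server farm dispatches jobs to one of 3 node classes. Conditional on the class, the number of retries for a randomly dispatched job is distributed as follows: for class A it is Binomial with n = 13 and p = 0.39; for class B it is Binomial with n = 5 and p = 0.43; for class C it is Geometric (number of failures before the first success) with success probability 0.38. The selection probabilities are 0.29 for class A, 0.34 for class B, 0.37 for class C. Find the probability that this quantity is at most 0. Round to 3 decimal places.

0.162

Conditional on each class, P(X ≤ 0): A: 0.00161915; B: 0.0601692; C: 0.38.
By total probability, P(X ≤ 0) = 0.29·0.00161915 + 0.34·0.0601692 + 0.37·0.38 = 0.161527.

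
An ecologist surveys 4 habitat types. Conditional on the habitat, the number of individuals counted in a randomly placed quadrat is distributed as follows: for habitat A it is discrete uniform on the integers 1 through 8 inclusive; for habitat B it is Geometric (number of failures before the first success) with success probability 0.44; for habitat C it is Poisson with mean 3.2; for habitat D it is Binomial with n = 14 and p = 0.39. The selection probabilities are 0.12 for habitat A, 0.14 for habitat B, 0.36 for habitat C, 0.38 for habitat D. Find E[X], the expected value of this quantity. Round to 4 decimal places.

3.9450

Component means — A: 4.5; B: 1.27273; C: 3.2; D: 5.46.
E[X] = 0.12·4.5 + 0.14·1.27273 + 0.36·3.2 + 0.38·5.46 = 3.94498.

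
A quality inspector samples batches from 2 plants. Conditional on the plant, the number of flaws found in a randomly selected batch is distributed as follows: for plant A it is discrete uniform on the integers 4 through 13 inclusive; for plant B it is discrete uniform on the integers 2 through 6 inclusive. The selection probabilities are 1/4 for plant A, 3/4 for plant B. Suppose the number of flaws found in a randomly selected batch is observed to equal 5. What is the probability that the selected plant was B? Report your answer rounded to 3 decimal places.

Likelihoods P(X=5 | ·): A: 0.1; B: 0.2.
Posterior ∝ prior × likelihood. Numerator for B: 0.75·0.2 = 0.15.
Normalizing constant: 0.25·0.1 + 0.75·0.2 = 0.175.
P(B | observation) = 0.15 / 0.175 = 0.857143.

0.857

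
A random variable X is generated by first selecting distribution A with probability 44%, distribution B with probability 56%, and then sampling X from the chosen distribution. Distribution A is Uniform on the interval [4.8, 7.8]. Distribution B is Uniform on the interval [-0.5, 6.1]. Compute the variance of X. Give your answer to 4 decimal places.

5.3812

Per component, A: μ=6.3, E[X²]=40.44; B: μ=2.8, E[X²]=11.47.
E[X] = 0.44·6.3 + 0.56·2.8 = 4.34.
E[X²] = 0.44·40.44 + 0.56·11.47 = 24.2168.
Var(X) = E[X²] − (E[X])² = 24.2168 − 18.8356 = 5.3812.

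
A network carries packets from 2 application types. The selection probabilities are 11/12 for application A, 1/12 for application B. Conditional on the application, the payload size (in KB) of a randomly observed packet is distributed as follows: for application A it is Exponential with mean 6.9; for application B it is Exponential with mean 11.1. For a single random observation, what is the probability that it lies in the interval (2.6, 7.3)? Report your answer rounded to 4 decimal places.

0.3334

Conditional on each application, P(2.6 < X < 7.3): A: 0.338886; B: 0.273113.
By total probability, P(2.6 < X < 7.3) = 0.916667·0.338886 + 0.0833333·0.273113 = 0.333405.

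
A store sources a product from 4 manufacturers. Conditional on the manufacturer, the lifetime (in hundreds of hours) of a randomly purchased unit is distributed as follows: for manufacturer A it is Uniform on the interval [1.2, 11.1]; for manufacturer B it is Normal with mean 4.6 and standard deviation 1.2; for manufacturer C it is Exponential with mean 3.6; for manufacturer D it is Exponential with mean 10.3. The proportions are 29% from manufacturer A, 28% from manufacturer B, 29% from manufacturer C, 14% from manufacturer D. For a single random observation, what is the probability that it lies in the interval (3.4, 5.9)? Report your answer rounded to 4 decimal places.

0.3479

Conditional on each manufacturer, P(3.4 < X < 5.9): A: 0.252525; B: 0.702014; C: 0.1947; D: 0.154919.
By total probability, P(3.4 < X < 5.9) = 0.29·0.252525 + 0.28·0.702014 + 0.29·0.1947 + 0.14·0.154919 = 0.347948.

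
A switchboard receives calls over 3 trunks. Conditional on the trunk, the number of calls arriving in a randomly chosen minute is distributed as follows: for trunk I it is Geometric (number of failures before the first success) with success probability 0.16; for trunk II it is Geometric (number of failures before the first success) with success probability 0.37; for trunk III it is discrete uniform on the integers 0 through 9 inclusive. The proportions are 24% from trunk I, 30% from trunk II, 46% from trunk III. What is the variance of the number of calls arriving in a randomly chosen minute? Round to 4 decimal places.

15.0985

Per component, I: μ=5.25, E[X²]=60.375; II: μ=1.7027, E[X²]=7.5011; III: μ=4.5, E[X²]=28.5.
E[X] = 0.24·5.25 + 0.3·1.7027 + 0.46·4.5 = 3.84081.
E[X²] = 0.24·60.375 + 0.3·7.5011 + 0.46·28.5 = 29.8503.
Var(X) = E[X²] − (E[X])² = 29.8503 − 14.7518 = 15.0985.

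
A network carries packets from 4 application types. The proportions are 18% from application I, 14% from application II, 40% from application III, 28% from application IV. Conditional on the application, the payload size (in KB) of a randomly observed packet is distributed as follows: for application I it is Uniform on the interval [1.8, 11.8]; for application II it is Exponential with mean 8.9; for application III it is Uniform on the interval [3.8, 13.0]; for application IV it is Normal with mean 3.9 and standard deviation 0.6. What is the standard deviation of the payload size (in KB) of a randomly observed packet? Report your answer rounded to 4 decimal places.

Per component, I: μ=6.8, E[X²]=54.5733; II: μ=8.9, E[X²]=158.42; III: μ=8.4, E[X²]=77.6133; IV: μ=3.9, E[X²]=15.57.
E[X] = 0.18·6.8 + 0.14·8.9 + 0.4·8.4 + 0.28·3.9 = 6.922.
E[X²] = 0.18·54.5733 + 0.14·158.42 + 0.4·77.6133 + 0.28·15.57 = 67.4069.
Var(X) = E[X²] − (E[X])² = 67.4069 − 47.9141 = 19.4928.
SD(X) = √19.4928 = 4.41507.

4.4151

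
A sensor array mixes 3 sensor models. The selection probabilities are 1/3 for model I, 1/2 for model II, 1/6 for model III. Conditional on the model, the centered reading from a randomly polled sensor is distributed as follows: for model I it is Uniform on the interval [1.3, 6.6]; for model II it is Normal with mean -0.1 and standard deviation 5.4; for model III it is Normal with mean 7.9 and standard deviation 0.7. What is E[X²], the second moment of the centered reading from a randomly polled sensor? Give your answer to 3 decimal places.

For each component E[X²] = Var + (mean)², giving I: 17.9433; II: 29.17; III: 62.9.
Overall E[X²] = 0.333333·17.9433 + 0.5·29.17 + 0.166667·62.9 = 31.0494.

31.049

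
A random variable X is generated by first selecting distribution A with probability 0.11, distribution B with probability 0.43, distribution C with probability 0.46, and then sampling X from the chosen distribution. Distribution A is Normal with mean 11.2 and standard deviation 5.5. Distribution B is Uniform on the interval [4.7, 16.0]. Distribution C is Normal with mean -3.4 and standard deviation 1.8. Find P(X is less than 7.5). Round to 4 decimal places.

Conditional on each component, P(X < 7.5): A: 0.25056; B: 0.247788; C: 1.
By total probability, P(X < 7.5) = 0.11·0.25056 + 0.43·0.247788 + 0.46·1 = 0.59411.

0.5941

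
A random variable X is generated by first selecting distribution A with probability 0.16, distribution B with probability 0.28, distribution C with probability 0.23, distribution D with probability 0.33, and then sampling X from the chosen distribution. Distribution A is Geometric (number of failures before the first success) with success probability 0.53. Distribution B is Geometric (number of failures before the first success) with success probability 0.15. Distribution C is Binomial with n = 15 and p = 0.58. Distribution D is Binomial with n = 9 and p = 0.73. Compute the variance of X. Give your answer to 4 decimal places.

18.2590

Per component, A: μ=0.886792, E[X²]=2.45959; B: μ=5.66667, E[X²]=69.8889; C: μ=8.7, E[X²]=79.344; D: μ=6.57, E[X²]=44.9388.
E[X] = 0.16·0.886792 + 0.28·5.66667 + 0.23·8.7 + 0.33·6.57 = 5.89765.
E[X²] = 0.16·2.45959 + 0.28·69.8889 + 0.23·79.344 + 0.33·44.9388 = 53.0413.
Var(X) = E[X²] − (E[X])² = 53.0413 − 34.7823 = 18.259.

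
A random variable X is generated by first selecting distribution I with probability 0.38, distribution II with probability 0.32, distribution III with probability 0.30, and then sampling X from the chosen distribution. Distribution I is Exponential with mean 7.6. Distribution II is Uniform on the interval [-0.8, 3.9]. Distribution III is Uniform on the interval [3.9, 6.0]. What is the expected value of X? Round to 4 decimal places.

4.8690

Component means — I: 7.6; II: 1.55; III: 4.95.
E[X] = 0.38·7.6 + 0.32·1.55 + 0.3·4.95 = 4.869.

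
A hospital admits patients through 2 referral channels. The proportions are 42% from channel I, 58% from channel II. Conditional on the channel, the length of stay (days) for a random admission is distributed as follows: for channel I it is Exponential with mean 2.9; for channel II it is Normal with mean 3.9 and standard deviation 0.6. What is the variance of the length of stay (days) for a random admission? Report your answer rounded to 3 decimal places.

Per component, I: μ=2.9, E[X²]=16.82; II: μ=3.9, E[X²]=15.57.
E[X] = 0.42·2.9 + 0.58·3.9 = 3.48.
E[X²] = 0.42·16.82 + 0.58·15.57 = 16.095.
Var(X) = E[X²] − (E[X])² = 16.095 − 12.1104 = 3.9846.

3.985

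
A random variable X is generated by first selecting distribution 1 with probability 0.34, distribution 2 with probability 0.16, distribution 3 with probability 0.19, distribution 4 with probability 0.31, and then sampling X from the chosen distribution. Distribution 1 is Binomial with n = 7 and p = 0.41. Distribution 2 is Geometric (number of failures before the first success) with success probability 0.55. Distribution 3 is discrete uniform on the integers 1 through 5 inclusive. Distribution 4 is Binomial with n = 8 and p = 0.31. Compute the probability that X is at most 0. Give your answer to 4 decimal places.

Conditional on each component, P(X ≤ 0): 1: 0.0248865; 2: 0.55; 3: 0; 4: 0.0513798.
By total probability, P(X ≤ 0) = 0.34·0.0248865 + 0.16·0.55 + 0.19·0 + 0.31·0.0513798 = 0.112389.

0.1124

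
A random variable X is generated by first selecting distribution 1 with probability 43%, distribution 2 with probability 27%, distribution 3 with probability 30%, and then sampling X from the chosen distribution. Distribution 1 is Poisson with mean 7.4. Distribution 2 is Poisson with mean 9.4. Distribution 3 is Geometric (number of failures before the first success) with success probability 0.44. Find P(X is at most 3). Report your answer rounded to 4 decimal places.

0.3020

Conditional on each component, P(X ≤ 3): 1: 0.063153; 2: 0.0159666; 3: 0.901655.
By total probability, P(X ≤ 3) = 0.43·0.063153 + 0.27·0.0159666 + 0.3·0.901655 = 0.301963.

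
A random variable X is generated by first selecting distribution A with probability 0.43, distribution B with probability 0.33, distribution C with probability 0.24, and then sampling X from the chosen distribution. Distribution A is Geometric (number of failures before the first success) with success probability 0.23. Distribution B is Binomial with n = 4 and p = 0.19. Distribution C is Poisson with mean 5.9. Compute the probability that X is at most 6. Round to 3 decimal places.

0.840

Conditional on each component, P(X ≤ 6): A: 0.839515; B: 1; C: 0.622361.
By total probability, P(X ≤ 6) = 0.43·0.839515 + 0.33·1 + 0.24·0.622361 = 0.840358.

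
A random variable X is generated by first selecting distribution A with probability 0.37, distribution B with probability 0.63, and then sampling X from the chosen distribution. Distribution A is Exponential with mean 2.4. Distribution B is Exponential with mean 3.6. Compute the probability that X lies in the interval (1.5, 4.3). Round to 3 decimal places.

Conditional on each component, P(1.5 < X < 4.3): A: 0.368579; B: 0.356368.
By total probability, P(1.5 < X < 4.3) = 0.37·0.368579 + 0.63·0.356368 = 0.360886.

0.361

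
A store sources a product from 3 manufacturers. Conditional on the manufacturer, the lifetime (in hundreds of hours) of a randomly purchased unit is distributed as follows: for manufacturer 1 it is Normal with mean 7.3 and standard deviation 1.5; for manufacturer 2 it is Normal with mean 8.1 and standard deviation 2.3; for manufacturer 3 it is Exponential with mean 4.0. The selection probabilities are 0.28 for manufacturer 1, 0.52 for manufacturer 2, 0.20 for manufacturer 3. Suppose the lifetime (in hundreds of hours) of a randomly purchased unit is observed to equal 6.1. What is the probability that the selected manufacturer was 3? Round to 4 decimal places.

Likelihoods f(6.1 | ·): 1: 0.193128; 2: 0.118847; 3: 0.0544053.
Posterior ∝ prior × likelihood. Numerator for 3: 0.2·0.0544053 = 0.0108811.
Normalizing constant: 0.28·0.193128 + 0.52·0.118847 + 0.2·0.0544053 = 0.126757.
P(3 | observation) = 0.0108811 / 0.126757 = 0.0858417.

0.0858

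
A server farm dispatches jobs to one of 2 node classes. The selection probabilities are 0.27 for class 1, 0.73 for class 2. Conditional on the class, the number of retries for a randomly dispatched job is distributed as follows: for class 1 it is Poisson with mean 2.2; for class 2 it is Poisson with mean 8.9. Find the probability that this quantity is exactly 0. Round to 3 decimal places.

0.030

Conditional on each class, P(X = 0): 1: 0.110803; 2: 0.000136389.
By total probability, P(X = 0) = 0.27·0.110803 + 0.73·0.000136389 = 0.0300164.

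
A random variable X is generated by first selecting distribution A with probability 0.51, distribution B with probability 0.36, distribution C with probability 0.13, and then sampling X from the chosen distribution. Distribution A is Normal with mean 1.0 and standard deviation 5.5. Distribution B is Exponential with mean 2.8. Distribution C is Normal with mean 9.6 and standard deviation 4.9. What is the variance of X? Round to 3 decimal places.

Per component, A: μ=1, E[X²]=31.25; B: μ=2.8, E[X²]=15.68; C: μ=9.6, E[X²]=116.17.
E[X] = 0.51·1 + 0.36·2.8 + 0.13·9.6 = 2.766.
E[X²] = 0.51·31.25 + 0.36·15.68 + 0.13·116.17 = 36.6844.
Var(X) = E[X²] − (E[X])² = 36.6844 − 7.65076 = 29.0336.

29.034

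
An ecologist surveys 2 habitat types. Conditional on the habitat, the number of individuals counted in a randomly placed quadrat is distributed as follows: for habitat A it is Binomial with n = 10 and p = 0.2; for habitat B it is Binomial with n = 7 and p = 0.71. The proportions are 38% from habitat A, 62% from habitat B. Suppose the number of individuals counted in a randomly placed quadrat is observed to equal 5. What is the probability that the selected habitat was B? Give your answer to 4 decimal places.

Likelihoods P(X=5 | ·): A: 0.0264241; B: 0.318645.
Posterior ∝ prior × likelihood. Numerator for B: 0.62·0.318645 = 0.19756.
Normalizing constant: 0.38·0.0264241 + 0.62·0.318645 = 0.207601.
P(B | observation) = 0.19756 / 0.207601 = 0.951632.

0.9516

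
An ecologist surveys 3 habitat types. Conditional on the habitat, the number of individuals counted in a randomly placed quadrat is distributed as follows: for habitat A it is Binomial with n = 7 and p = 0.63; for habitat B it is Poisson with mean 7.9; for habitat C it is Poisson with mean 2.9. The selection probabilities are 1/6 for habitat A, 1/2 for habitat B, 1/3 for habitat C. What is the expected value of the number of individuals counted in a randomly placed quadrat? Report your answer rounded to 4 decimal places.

5.6517

Component means — A: 4.41; B: 7.9; C: 2.9.
E[X] = 0.166667·4.41 + 0.5·7.9 + 0.333333·2.9 = 5.65167.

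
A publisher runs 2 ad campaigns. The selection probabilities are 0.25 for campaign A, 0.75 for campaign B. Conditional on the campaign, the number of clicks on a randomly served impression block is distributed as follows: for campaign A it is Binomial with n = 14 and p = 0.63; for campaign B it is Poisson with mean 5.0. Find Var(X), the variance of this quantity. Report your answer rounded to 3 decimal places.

7.302

Per component, A: μ=8.82, E[X²]=81.0558; B: μ=5, E[X²]=30.
E[X] = 0.25·8.82 + 0.75·5 = 5.955.
E[X²] = 0.25·81.0558 + 0.75·30 = 42.764.
Var(X) = E[X²] − (E[X])² = 42.764 − 35.462 = 7.30192.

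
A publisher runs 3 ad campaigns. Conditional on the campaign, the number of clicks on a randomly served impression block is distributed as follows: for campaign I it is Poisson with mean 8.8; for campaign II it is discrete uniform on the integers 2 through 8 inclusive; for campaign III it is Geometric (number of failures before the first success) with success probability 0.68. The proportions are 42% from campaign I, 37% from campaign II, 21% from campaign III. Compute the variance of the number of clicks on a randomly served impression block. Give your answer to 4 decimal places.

15.2786

Per component, I: μ=8.8, E[X²]=86.24; II: μ=5, E[X²]=29; III: μ=0.470588, E[X²]=0.913495.
E[X] = 0.42·8.8 + 0.37·5 + 0.21·0.470588 = 5.64482.
E[X²] = 0.42·86.24 + 0.37·29 + 0.21·0.913495 = 47.1426.
Var(X) = E[X²] − (E[X])² = 47.1426 − 31.864 = 15.2786.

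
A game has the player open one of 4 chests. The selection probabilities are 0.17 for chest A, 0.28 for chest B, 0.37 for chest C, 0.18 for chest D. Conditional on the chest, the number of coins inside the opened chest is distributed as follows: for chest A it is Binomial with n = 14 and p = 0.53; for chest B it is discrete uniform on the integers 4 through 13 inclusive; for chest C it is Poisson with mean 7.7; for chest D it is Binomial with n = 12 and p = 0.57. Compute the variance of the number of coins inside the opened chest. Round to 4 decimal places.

6.6065

Per component, A: μ=7.42, E[X²]=58.5438; B: μ=8.5, E[X²]=80.5; C: μ=7.7, E[X²]=66.99; D: μ=6.84, E[X²]=49.7268.
E[X] = 0.17·7.42 + 0.28·8.5 + 0.37·7.7 + 0.18·6.84 = 7.7216.
E[X²] = 0.17·58.5438 + 0.28·80.5 + 0.37·66.99 + 0.18·49.7268 = 66.2296.
Var(X) = E[X²] − (E[X])² = 66.2296 − 59.6231 = 6.60646.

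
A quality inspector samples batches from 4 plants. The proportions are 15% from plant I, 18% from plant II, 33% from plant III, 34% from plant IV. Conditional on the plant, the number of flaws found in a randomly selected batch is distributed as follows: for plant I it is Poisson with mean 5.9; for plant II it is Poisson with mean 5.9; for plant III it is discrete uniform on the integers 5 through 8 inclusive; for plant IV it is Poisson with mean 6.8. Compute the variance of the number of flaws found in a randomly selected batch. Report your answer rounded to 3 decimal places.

Per component, I: μ=5.9, E[X²]=40.71; II: μ=5.9, E[X²]=40.71; III: μ=6.5, E[X²]=43.5; IV: μ=6.8, E[X²]=53.04.
E[X] = 0.15·5.9 + 0.18·5.9 + 0.33·6.5 + 0.34·6.8 = 6.404.
E[X²] = 0.15·40.71 + 0.18·40.71 + 0.33·43.5 + 0.34·53.04 = 45.8229.
Var(X) = E[X²] − (E[X])² = 45.8229 − 41.0112 = 4.81168.

4.812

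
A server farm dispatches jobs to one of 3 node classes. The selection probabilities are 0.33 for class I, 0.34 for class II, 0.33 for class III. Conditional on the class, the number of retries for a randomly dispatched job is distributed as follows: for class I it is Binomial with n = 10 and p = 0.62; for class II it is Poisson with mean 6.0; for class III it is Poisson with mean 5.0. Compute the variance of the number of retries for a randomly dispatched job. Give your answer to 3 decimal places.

4.741

Per component, I: μ=6.2, E[X²]=40.796; II: μ=6, E[X²]=42; III: μ=5, E[X²]=30.
E[X] = 0.33·6.2 + 0.34·6 + 0.33·5 = 5.736.
E[X²] = 0.33·40.796 + 0.34·42 + 0.33·30 = 37.6427.
Var(X) = E[X²] − (E[X])² = 37.6427 − 32.9017 = 4.74098.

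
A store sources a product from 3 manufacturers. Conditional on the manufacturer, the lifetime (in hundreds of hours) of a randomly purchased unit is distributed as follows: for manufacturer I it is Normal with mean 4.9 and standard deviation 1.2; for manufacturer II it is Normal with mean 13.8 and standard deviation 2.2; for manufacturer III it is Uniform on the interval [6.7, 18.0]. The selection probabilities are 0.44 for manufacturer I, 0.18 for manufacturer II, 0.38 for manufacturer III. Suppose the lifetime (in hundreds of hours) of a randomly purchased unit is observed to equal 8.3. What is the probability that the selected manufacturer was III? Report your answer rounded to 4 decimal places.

Likelihoods f(8.3 | ·): I: 0.00600508; II: 0.00796741; III: 0.0884956.
Posterior ∝ prior × likelihood. Numerator for III: 0.38·0.0884956 = 0.0336283.
Normalizing constant: 0.44·0.00600508 + 0.18·0.00796741 + 0.38·0.0884956 = 0.0377047.
P(III | observation) = 0.0336283 / 0.0377047 = 0.891887.

0.8919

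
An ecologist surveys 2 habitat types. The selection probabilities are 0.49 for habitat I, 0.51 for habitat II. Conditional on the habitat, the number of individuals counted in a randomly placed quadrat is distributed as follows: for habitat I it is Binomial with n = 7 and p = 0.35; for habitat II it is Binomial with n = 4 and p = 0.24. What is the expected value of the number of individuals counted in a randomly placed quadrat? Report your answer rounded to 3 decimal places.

Component means — I: 2.45; II: 0.96.
E[X] = 0.49·2.45 + 0.51·0.96 = 1.6901.

1.690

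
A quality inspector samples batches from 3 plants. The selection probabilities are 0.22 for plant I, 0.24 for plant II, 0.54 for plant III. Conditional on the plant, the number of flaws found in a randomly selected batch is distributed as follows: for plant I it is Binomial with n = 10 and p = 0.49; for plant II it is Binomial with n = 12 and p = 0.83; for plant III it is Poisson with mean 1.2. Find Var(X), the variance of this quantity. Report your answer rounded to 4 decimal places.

14.5276

Per component, I: μ=4.9, E[X²]=26.509; II: μ=9.96, E[X²]=100.895; III: μ=1.2, E[X²]=2.64.
E[X] = 0.22·4.9 + 0.24·9.96 + 0.54·1.2 = 4.1164.
E[X²] = 0.22·26.509 + 0.24·100.895 + 0.54·2.64 = 31.4723.
Var(X) = E[X²] − (E[X])² = 31.4723 − 16.9447 = 14.5276.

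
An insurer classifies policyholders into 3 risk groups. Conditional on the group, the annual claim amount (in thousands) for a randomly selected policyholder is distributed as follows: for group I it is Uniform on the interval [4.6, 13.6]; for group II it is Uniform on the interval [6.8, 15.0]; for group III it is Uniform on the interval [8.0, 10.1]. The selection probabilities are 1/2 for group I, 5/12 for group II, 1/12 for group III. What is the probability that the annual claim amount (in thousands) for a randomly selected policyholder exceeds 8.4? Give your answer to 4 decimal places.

0.6917

Conditional on each group, P(X > 8.4): I: 0.577778; II: 0.804878; III: 0.809524.
By total probability, P(X > 8.4) = 0.5·0.577778 + 0.416667·0.804878 + 0.0833333·0.809524 = 0.691715.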